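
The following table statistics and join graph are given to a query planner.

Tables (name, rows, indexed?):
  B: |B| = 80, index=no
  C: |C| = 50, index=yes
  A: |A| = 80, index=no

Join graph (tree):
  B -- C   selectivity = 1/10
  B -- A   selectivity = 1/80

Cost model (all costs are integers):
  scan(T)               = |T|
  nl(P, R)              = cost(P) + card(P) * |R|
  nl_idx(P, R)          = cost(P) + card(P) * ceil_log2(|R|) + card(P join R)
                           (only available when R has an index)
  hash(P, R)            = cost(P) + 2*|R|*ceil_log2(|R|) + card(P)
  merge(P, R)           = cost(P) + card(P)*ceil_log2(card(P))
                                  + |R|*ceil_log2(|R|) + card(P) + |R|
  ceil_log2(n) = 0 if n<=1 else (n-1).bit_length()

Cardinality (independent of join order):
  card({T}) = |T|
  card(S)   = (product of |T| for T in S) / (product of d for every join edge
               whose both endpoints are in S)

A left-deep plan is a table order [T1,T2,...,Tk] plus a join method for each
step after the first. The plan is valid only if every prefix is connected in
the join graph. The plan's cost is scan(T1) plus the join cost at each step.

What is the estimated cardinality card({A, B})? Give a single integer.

80

Tables in S: A(80), B(80)
Edges inside S: B-A(d=80)
numerator = 80 * 80 = 6400
denominator = 80 = 80
card(S) = 6400 / 80 = 80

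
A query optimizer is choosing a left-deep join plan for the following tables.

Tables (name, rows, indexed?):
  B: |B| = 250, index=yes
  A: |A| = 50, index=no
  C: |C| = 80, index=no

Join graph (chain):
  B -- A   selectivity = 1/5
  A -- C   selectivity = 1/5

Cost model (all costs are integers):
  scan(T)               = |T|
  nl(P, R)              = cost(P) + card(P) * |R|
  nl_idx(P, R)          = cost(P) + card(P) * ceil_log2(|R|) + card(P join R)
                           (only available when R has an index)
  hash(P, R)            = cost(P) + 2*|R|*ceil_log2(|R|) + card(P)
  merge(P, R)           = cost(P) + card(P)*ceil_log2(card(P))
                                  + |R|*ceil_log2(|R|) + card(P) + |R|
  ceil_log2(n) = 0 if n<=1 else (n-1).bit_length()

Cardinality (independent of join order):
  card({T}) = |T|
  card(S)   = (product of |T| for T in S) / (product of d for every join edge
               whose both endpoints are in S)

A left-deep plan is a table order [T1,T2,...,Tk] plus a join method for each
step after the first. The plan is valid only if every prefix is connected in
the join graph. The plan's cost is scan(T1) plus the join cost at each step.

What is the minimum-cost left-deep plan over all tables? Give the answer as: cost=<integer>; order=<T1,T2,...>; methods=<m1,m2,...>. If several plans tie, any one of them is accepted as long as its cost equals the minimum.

Selinger DP (subsets sized 1..n):
  {B}: scan cost=250, card=250
  {A}: scan cost=50, card=50
  {C}: scan cost=80, card=80
  {AB}: card=2500; try (A,hash)→1100, (B,merge)→2650, (A,merge)→2850, (B,nl_idx)→2950, (B,hash)→4100, (B,nl)→12550 …(+1); best=1100 via (A,hash)
  {AC}: card=800; try (A,hash)→760, (C,merge)→1040, (A,merge)→1070, (C,hash)→1220, (C,nl)→4050, (A,nl)→4080; best=760 via (A,hash)
  {ABC}: card=40000; try (C,hash)→4720, (B,hash)→5560, (B,merge)→11810, (C,merge)→34240, (B,nl_idx)→47160, (B,nl)→200760 …(+1); best=4720 via (C,hash)

cost=4720; order=B,A,C; methods=hash,hash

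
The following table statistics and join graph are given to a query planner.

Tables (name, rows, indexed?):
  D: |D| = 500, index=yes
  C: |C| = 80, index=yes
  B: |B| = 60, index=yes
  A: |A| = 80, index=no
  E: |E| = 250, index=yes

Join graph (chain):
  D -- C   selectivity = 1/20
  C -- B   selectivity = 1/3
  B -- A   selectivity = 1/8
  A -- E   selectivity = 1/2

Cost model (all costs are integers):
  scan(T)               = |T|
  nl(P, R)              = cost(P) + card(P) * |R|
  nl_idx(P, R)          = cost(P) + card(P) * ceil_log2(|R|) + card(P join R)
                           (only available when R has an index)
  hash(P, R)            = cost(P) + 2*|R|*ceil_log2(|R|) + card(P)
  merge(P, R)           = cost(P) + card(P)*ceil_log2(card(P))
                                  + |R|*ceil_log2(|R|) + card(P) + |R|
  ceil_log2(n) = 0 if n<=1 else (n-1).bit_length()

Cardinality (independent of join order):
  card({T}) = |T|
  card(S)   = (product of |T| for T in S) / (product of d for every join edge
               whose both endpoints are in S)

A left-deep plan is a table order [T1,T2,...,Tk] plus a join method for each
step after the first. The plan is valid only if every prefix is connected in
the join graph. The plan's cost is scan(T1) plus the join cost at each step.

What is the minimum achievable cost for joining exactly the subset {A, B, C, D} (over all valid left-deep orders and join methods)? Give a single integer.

Selinger DP over subsets of {A,B,C,D}:
  {D}: scan cost=500, card=500
  {C}: scan cost=80, card=80
  {B}: scan cost=60, card=60
  {A}: scan cost=80, card=80
  {CD}: card=2000; try (C,hash)→2120, (D,nl_idx)→2800, (D,merge)→5720, (C,nl_idx)→6000, (C,merge)→6140, (D,hash)→9160 …(+2); best=2120 via (C,hash)
  {BC}: card=1600; try (B,hash)→880, (C,merge)→1120, (B,merge)→1140, (C,hash)→1240, (C,nl_idx)→2080, (B,nl_idx)→2160 …(+2); best=880 via (B,hash)
  {AB}: card=600; try (B,hash)→880, (A,merge)→1120, (B,merge)→1140, (B,nl_idx)→1160, (A,hash)→1240, (A,nl)→4860 …(+1); best=880 via (B,hash)
  {BCD}: card=40000; try (B,hash)→4840, (D,hash)→11480, (D,merge)→25080, (B,merge)→26540, (B,nl_idx)→54120, (D,nl_idx)→55280 …(+2); best=4840 via (B,hash)
  {ABC}: card=16000; try (C,hash)→2600, (A,hash)→3600, (C,merge)→8120, (A,merge)→20720, (C,nl_idx)→21080, (C,nl)→48880 …(+1); best=2600 via (C,hash)
  {ABCD}: card=400000; try (D,hash)→27600, (A,hash)→45960, (D,merge)→247600, (D,nl_idx)→546600, (A,merge)→685480, (A,nl)→3204840 …(+1); best=27600 via (D,hash)

27600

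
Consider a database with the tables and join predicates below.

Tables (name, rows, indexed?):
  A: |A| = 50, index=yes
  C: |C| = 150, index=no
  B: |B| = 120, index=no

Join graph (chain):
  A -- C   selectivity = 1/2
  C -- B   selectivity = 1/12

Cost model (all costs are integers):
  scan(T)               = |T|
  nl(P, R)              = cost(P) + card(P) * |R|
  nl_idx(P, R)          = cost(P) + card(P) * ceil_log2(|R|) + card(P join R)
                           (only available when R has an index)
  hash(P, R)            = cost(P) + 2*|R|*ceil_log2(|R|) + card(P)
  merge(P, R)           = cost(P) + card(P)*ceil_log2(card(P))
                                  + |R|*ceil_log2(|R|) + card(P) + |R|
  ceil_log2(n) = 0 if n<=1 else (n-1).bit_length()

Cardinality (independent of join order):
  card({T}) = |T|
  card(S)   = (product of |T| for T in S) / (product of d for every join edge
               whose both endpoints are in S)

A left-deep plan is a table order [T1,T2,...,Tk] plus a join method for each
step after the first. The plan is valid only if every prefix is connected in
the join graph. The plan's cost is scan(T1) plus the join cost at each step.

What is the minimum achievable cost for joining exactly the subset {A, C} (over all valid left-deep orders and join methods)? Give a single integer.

900

Selinger DP over subsets of {A,C}:
  {A}: scan cost=50, card=50
  {C}: scan cost=150, card=150
  {AC}: card=3750; try (A,hash)→900, (C,merge)→1750, (A,merge)→1850, (C,hash)→2500, (A,nl_idx)→4800, (C,nl)→7550 …(+1); best=900 via (A,hash)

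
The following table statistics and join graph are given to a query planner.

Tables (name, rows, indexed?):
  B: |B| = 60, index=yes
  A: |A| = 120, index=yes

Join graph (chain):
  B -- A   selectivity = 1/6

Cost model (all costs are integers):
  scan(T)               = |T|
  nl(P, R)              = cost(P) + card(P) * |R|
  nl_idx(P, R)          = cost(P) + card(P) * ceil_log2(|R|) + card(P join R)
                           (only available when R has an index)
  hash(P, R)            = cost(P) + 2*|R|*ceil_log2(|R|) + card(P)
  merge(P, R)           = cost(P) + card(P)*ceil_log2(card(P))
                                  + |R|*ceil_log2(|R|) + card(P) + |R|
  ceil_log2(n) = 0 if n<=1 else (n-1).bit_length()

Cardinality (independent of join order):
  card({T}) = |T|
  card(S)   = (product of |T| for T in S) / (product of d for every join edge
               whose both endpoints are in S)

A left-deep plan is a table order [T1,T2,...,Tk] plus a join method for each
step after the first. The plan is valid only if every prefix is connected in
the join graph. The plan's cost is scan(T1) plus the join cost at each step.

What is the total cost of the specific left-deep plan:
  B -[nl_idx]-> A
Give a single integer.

step 1: scan B: cost=60, card=60
step 2: join A via nl_idx
    card(P join A) = 60*120/(6) = 1200
    cost = 60 + 60*7 + 1200 = 1680

1680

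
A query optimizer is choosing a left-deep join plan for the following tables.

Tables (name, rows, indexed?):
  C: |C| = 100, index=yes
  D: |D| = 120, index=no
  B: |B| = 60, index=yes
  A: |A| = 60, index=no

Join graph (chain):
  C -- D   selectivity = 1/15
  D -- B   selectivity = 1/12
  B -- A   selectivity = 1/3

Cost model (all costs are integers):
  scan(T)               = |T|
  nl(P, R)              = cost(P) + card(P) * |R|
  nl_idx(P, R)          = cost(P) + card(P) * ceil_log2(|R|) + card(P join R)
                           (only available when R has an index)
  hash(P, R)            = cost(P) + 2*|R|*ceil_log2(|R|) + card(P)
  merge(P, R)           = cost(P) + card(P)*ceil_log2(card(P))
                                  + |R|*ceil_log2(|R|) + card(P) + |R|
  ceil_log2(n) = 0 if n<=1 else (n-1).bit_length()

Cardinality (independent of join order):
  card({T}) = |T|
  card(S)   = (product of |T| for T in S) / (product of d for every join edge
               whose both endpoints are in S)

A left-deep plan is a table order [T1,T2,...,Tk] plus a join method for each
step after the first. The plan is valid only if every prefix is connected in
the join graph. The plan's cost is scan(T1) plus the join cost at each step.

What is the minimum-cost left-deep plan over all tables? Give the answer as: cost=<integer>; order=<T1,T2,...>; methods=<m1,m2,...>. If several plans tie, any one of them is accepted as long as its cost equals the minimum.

cost=7680; order=D,B,C,A; methods=hash,hash,hash

Selinger DP (subsets sized 1..n):
  {C}: scan cost=100, card=100
  {D}: scan cost=120, card=120
  {B}: scan cost=60, card=60
  {A}: scan cost=60, card=60
  {CD}: card=800; try (C,hash)→1640, (C,nl_idx)→1760, (D,merge)→1860, (D,hash)→1880, (C,merge)→1880, (D,nl)→12100 …(+1); best=1640 via (C,hash)
  {BD}: card=600; try (B,hash)→960, (D,merge)→1440, (B,nl_idx)→1440, (B,merge)→1500, (D,hash)→1800, (D,nl)→7260 …(+1); best=960 via (B,hash)
  {AB}: card=1200; try (B,hash)→840, (A,hash)→840, (B,merge)→900, (A,merge)→900, (B,nl_idx)→1620, (B,nl)→3660 …(+1); best=840 via (B,hash)
  {BCD}: card=4000; try (C,hash)→2960, (B,hash)→3160, (C,merge)→8360, (C,nl_idx)→9160, (B,nl_idx)→10440, (B,merge)→10860 …(+2); best=2960 via (C,hash)
  {ABD}: card=12000; try (A,hash)→2280, (D,hash)→3720, (A,merge)→7980, (D,merge)→16200, (A,nl)→36960, (D,nl)→144840; best=2280 via (A,hash)
  {ABCD}: card=80000; try (A,hash)→7680, (C,hash)→15680, (A,merge)→55380, (C,nl_idx)→166280, (C,merge)→183080, (A,nl)→242960 …(+1); best=7680 via (A,hash)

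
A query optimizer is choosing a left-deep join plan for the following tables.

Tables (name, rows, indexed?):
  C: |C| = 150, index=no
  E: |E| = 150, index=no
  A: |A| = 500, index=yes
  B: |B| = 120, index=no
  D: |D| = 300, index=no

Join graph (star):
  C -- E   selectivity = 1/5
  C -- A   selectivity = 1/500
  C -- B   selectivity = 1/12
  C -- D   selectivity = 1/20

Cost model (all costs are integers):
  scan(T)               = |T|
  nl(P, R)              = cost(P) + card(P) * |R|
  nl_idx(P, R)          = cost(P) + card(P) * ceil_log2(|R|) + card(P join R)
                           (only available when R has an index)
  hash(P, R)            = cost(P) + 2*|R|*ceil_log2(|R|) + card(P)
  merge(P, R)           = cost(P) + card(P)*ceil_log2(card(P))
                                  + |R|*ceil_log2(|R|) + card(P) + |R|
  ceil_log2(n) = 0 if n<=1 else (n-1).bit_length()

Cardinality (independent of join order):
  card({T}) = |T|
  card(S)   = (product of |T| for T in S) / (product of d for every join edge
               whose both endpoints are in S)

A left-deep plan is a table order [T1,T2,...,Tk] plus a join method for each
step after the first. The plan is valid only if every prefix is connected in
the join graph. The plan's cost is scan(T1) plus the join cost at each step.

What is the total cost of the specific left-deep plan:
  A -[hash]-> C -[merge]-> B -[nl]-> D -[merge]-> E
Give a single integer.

step 1: scan A: cost=500, card=500
step 2: join C via hash
    card(P join C) = 500*150/(500) = 150
    cost = 500 + 2*150*8 + 500 = 3400
step 3: join B via merge
    card(P join B) = 150*120/(12) = 1500
    cost = 3400 + 150*8 + 120*7 + 150 + 120 = 5710
step 4: join D via nl
    card(P join D) = 1500*300/(20) = 22500
    cost = 5710 + 1500*300 = 455710
step 5: join E via merge
    card(P join E) = 22500*150/(5) = 675000
    cost = 455710 + 22500*15 + 150*8 + 22500 + 150 = 817060

817060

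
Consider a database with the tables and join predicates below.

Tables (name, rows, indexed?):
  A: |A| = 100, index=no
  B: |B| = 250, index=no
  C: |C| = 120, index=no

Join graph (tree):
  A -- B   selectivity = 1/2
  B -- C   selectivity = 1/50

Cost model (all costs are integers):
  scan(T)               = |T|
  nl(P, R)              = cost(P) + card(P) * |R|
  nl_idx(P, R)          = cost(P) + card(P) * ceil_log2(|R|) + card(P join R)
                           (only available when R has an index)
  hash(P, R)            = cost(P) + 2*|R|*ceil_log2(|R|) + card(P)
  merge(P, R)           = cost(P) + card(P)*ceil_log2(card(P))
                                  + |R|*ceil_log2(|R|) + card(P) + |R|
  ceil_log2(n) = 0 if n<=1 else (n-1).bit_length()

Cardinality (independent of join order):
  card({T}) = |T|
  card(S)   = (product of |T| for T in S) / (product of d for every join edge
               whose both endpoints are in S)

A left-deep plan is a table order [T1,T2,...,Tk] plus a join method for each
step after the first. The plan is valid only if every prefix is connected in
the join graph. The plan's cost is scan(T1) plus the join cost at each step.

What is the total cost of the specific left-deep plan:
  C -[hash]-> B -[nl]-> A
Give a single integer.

step 1: scan C: cost=120, card=120
step 2: join B via hash
    card(P join B) = 120*250/(50) = 600
    cost = 120 + 2*250*8 + 120 = 4240
step 3: join A via nl
    card(P join A) = 600*100/(2) = 30000
    cost = 4240 + 600*100 = 64240

64240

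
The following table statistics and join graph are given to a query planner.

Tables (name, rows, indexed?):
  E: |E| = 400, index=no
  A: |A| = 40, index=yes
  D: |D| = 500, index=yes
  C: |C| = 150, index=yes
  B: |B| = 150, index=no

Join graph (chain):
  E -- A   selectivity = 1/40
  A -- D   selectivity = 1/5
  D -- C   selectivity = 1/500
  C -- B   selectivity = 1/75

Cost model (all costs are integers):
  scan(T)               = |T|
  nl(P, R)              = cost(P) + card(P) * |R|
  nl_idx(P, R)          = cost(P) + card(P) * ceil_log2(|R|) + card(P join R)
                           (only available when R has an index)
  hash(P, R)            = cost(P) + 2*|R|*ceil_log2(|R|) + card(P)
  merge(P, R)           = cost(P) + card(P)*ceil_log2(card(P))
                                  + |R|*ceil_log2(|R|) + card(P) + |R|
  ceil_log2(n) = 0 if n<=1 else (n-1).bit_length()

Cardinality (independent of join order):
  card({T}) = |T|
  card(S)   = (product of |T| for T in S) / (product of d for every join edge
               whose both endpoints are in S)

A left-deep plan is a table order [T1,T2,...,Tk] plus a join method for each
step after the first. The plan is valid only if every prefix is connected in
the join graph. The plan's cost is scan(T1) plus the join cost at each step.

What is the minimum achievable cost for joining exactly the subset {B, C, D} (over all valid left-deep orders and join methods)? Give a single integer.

4200

Selinger DP over subsets of {B,C,D}:
  {D}: scan cost=500, card=500
  {C}: scan cost=150, card=150
  {B}: scan cost=150, card=150
  {CD}: card=150; try (D,nl_idx)→1650, (C,hash)→3400, (C,nl_idx)→4650, (D,merge)→6500, (C,merge)→6850, (D,hash)→9300 …(+2); best=1650 via (D,nl_idx)
  {BC}: card=300; try (C,nl_idx)→1650, (C,hash)→2700, (B,hash)→2700, (C,merge)→2850, (B,merge)→2850, (C,nl)→22650 …(+1); best=1650 via (C,nl_idx)
  {BCD}: card=300; try (B,hash)→4200, (B,merge)→4350, (D,nl_idx)→4650, (D,merge)→9650, (D,hash)→10950, (B,nl)→24150 …(+1); best=4200 via (B,hash)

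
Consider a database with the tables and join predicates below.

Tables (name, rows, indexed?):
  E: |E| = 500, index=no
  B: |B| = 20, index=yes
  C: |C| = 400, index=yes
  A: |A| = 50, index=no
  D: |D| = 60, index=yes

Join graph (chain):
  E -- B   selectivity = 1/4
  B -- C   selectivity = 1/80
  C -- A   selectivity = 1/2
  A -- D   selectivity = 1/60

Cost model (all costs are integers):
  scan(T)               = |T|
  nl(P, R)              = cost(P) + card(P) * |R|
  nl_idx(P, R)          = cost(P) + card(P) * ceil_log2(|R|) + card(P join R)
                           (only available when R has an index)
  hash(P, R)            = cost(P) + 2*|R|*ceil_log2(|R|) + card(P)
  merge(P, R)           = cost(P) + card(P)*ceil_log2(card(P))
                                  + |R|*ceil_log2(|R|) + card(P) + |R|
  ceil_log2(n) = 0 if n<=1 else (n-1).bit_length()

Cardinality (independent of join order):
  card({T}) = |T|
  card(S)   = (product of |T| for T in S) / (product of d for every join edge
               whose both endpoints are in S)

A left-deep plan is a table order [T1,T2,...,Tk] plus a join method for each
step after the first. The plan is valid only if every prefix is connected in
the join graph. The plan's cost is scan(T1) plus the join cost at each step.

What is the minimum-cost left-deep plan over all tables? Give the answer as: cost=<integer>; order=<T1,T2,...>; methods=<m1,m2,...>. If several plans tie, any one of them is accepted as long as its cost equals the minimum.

Selinger DP (subsets sized 1..n):
  {E}: scan cost=500, card=500
  {B}: scan cost=20, card=20
  {C}: scan cost=400, card=400
  {A}: scan cost=50, card=50
  {D}: scan cost=60, card=60
  {BE}: card=2500; try (B,hash)→1200, (E,merge)→5140, (B,nl_idx)→5500, (B,merge)→5620, (E,hash)→9040, (E,nl)→10020 …(+1); best=1200 via (B,hash)
  {BC}: card=100; try (C,nl_idx)→300, (B,hash)→1000, (B,nl_idx)→2500, (C,merge)→4140, (B,merge)→4520, (C,hash)→7240 …(+2); best=300 via (C,nl_idx)
  {AC}: card=10000; try (A,hash)→1400, (C,merge)→4400, (A,merge)→4750, (C,hash)→7300, (C,nl_idx)→10500, (C,nl)→20050 …(+1); best=1400 via (A,hash)
  {AD}: card=50; try (D,nl_idx)→400, (A,hash)→720, (D,hash)→820, (D,merge)→820, (A,merge)→830, (D,nl)→3050 …(+1); best=400 via (D,nl_idx)
  {BCE}: card=12500; try (E,merge)→6100, (E,hash)→9400, (C,hash)→10900, (C,nl_idx)→36200, (C,merge)→37700, (E,nl)→50300 …(+1); best=6100 via (E,merge)
  {ABC}: card=2500; try (A,hash)→1000, (A,merge)→1450, (A,nl)→5300, (B,hash)→11600, (B,nl_idx)→53900, (B,merge)→151520 …(+1); best=1000 via (A,hash)
  {ACD}: card=10000; try (C,merge)→4750, (C,hash)→7650, (C,nl_idx)→10850, (D,hash)→12120, (C,nl)→20400, (D,nl_idx)→71400 …(+2); best=4750 via (C,merge)
  {ABCE}: card=312500; try (E,hash)→12500, (A,hash)→19200, (E,merge)→38500, (A,merge)→193950, (A,nl)→631100, (E,nl)→1251000; best=12500 via (E,hash)
  {ABCD}: card=2500; try (D,hash)→4220, (B,hash)→14950, (D,nl_idx)→18500, (D,merge)→33920, (B,nl_idx)→57250, (D,nl)→151000 …(+2); best=4220 via (D,hash)
  {ABCDE}: card=312500; try (E,hash)→15720, (E,merge)→41720, (D,hash)→325720, (E,nl)→1254220, (D,nl_idx)→2200000, (D,merge)→6262920 …(+1); best=15720 via (E,hash)

cost=15720; order=B,C,A,D,E; methods=nl_idx,hash,hash,hash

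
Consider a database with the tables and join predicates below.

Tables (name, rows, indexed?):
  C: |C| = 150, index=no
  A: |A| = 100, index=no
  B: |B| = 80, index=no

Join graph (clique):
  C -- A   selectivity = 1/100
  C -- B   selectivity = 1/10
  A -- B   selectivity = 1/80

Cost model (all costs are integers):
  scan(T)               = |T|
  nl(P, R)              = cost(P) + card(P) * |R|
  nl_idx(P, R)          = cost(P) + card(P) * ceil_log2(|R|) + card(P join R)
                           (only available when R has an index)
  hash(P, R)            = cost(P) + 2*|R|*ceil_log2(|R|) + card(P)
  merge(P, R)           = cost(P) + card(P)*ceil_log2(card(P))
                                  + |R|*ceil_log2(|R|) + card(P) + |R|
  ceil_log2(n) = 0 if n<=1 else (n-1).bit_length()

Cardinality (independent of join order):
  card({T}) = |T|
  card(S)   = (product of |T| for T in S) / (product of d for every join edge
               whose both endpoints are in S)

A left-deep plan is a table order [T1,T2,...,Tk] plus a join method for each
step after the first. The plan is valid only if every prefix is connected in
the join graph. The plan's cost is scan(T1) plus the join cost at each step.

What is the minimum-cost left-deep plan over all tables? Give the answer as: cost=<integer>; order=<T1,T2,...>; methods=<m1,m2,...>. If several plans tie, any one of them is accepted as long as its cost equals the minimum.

Selinger DP (subsets sized 1..n):
  {C}: scan cost=150, card=150
  {A}: scan cost=100, card=100
  {B}: scan cost=80, card=80
  {AC}: card=150; try (A,hash)→1700, (C,merge)→2250, (A,merge)→2300, (C,hash)→2600, (C,nl)→15100, (A,nl)→15150; best=1700 via (A,hash)
  {BC}: card=1200; try (B,hash)→1420, (C,merge)→2070, (B,merge)→2140, (C,hash)→2560, (C,nl)→12080, (B,nl)→12150; best=1420 via (B,hash)
  {AB}: card=100; try (B,hash)→1320, (A,merge)→1520, (B,merge)→1540, (A,hash)→1560, (A,nl)→8080, (B,nl)→8100; best=1320 via (B,hash)
  {ABC}: card=15; try (B,hash)→2970, (C,merge)→3470, (B,merge)→3690, (C,hash)→3820, (A,hash)→4020, (B,nl)→13700 …(+3); best=2970 via (B,hash)

cost=2970; order=C,A,B; methods=hash,hash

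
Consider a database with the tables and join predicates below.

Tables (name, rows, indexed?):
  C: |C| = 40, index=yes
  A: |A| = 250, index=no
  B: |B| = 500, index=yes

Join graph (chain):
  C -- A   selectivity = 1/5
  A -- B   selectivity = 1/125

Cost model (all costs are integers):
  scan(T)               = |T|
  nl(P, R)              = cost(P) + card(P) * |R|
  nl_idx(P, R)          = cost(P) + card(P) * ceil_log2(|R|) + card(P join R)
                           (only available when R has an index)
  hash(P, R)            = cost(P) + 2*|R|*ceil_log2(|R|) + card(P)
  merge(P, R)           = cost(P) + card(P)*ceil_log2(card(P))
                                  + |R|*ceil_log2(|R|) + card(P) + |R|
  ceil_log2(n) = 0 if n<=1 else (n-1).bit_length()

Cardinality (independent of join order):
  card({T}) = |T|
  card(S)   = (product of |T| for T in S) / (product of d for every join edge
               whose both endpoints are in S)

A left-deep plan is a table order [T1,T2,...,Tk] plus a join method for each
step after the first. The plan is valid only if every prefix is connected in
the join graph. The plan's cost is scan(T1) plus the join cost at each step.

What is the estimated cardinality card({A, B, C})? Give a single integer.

8000

Tables in S: A(250), B(500), C(40)
Edges inside S: C-A(d=5), A-B(d=125)
numerator = 250 * 500 * 40 = 5000000
denominator = 5 * 125 = 625
card(S) = 5000000 / 625 = 8000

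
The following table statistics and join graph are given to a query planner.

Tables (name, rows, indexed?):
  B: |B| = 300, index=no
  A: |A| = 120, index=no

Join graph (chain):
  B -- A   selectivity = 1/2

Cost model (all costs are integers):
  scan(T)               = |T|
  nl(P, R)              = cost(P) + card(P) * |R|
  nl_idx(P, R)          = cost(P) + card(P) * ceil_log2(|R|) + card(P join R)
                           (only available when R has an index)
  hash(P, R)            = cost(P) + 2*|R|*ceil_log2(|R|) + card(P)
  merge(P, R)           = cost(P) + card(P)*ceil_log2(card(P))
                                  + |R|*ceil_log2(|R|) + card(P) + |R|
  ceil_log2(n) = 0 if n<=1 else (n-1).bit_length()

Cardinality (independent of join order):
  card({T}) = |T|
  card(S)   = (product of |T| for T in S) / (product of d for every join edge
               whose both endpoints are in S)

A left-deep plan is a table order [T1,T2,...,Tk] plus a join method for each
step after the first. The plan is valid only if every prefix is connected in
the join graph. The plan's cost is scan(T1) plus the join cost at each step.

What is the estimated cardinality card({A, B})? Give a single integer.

18000

Tables in S: A(120), B(300)
Edges inside S: B-A(d=2)
numerator = 120 * 300 = 36000
denominator = 2 = 2
card(S) = 36000 / 2 = 18000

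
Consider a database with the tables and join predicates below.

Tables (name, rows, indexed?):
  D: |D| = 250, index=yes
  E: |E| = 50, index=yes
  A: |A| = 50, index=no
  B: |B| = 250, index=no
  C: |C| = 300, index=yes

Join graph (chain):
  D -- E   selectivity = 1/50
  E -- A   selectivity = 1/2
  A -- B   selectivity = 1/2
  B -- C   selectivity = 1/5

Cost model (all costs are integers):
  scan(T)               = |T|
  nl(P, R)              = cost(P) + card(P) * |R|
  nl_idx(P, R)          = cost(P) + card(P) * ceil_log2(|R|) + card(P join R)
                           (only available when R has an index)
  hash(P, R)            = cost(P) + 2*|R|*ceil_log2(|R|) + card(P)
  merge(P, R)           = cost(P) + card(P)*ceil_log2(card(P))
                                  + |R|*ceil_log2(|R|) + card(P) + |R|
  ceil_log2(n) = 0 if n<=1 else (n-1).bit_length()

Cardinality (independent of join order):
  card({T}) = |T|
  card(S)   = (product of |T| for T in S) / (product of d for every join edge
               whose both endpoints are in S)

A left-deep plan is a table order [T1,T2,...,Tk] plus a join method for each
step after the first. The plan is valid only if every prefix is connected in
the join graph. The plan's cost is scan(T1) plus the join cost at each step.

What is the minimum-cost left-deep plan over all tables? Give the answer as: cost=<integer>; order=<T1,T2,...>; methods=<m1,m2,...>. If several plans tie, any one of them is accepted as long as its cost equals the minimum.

cost=798450; order=E,D,A,B,C; methods=nl_idx,hash,hash,hash

Selinger DP (subsets sized 1..n):
  {D}: scan cost=250, card=250
  {E}: scan cost=50, card=50
  {A}: scan cost=50, card=50
  {B}: scan cost=250, card=250
  {C}: scan cost=300, card=300
  {DE}: card=250; try (D,nl_idx)→700, (E,hash)→1100, (E,nl_idx)→2000, (D,merge)→2650, (E,merge)→2850, (D,hash)→4100 …(+2); best=700 via (D,nl_idx)
  {AE}: card=1250; try (E,hash)→700, (A,hash)→700, (E,merge)→750, (A,merge)→750, (E,nl_idx)→1600, (E,nl)→2550 …(+1); best=700 via (E,hash)
  {AB}: card=6250; try (A,hash)→1100, (B,merge)→2650, (A,merge)→2850, (B,hash)→4100, (B,nl)→12550, (A,nl)→12750; best=1100 via (A,hash)
  {BC}: card=15000; try (B,hash)→4600, (C,merge)→5500, (B,merge)→5550, (C,hash)→5900, (C,nl_idx)→17500, (C,nl)→75250 …(+1); best=4600 via (B,hash)
  {ADE}: card=6250; try (A,hash)→1550, (A,merge)→3300, (D,hash)→5950, (A,nl)→13200, (D,nl_idx)→16950, (D,merge)→17950 …(+1); best=1550 via (A,hash)
  {ABE}: card=156250; try (B,hash)→5950, (E,hash)→7950, (B,merge)→17950, (E,merge)→88950, (E,nl_idx)→194850, (B,nl)→313200 …(+1); best=5950 via (B,hash)
  {ABC}: card=375000; try (C,hash)→12750, (A,hash)→20200, (C,merge)→91600, (A,merge)→229950, (C,nl_idx)→432350, (A,nl)→754600 …(+1); best=12750 via (C,hash)
  {ABDE}: card=781250; try (B,hash)→11800, (B,merge)→91300, (D,hash)→166200, (B,nl)→1564050, (D,nl_idx)→2037200, (D,merge)→2976950 …(+1); best=11800 via (B,hash)
  {ABCE}: card=9375000; try (C,hash)→167600, (E,hash)→388350, (C,merge)→2977700, (E,merge)→7513100, (C,nl_idx)→10787200, (E,nl_idx)→11637750 …(+2); best=167600 via (C,hash)
  {ABCDE}: card=46875000; try (C,hash)→798450, (D,hash)→9546600, (C,merge)→16421050, (C,nl_idx)→53918050, (D,nl_idx)→122042600, (C,nl)→234386800 …(+2); best=798450 via (C,hash)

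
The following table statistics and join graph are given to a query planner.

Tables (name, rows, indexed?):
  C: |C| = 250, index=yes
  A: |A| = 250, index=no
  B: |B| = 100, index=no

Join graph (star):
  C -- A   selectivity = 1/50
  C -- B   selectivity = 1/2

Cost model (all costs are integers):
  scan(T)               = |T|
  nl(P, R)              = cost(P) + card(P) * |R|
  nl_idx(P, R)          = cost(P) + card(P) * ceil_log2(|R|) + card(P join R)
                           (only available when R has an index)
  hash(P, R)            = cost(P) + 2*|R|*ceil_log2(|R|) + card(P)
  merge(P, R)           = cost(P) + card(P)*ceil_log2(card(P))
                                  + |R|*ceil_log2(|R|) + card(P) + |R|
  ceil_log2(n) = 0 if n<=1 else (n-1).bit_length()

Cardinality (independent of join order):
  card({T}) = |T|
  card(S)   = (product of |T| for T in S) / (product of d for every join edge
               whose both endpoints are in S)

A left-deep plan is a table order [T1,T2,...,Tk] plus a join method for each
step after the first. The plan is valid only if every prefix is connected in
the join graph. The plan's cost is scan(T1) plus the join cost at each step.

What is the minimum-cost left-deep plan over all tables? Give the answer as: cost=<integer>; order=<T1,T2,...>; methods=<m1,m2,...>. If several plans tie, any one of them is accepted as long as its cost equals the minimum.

cost=6150; order=A,C,B; methods=nl_idx,hash

Selinger DP (subsets sized 1..n):
  {C}: scan cost=250, card=250
  {A}: scan cost=250, card=250
  {B}: scan cost=100, card=100
  {AC}: card=1250; try (C,nl_idx)→3500, (C,hash)→4500, (A,hash)→4500, (C,merge)→4750, (A,merge)→4750, (C,nl)→62750 …(+1); best=3500 via (C,nl_idx)
  {BC}: card=12500; try (B,hash)→1900, (C,merge)→3150, (B,merge)→3300, (C,hash)→4200, (C,nl_idx)→13400, (C,nl)→25100 …(+1); best=1900 via (B,hash)
  {ABC}: card=62500; try (B,hash)→6150, (A,hash)→18400, (B,merge)→19300, (B,nl)→128500, (A,merge)→191650, (A,nl)→3126900; best=6150 via (B,hash)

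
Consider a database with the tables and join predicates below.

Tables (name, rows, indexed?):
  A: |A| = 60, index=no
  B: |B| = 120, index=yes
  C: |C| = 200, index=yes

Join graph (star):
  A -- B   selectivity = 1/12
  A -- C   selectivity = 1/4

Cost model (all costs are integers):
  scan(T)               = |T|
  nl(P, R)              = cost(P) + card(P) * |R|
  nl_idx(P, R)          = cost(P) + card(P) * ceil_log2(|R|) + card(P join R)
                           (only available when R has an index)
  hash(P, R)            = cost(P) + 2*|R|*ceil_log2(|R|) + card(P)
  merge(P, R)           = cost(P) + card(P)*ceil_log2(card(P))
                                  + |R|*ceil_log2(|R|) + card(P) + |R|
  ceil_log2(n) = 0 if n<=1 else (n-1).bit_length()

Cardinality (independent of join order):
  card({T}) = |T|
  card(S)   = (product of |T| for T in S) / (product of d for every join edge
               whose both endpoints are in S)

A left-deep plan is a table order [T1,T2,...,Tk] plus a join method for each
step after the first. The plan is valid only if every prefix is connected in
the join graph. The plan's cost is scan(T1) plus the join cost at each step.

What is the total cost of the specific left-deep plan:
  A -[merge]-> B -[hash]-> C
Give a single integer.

step 1: scan A: cost=60, card=60
step 2: join B via merge
    card(P join B) = 60*120/(12) = 600
    cost = 60 + 60*6 + 120*7 + 60 + 120 = 1440
step 3: join C via hash
    card(P join C) = 600*200/(4) = 30000
    cost = 1440 + 2*200*8 + 600 = 5240

5240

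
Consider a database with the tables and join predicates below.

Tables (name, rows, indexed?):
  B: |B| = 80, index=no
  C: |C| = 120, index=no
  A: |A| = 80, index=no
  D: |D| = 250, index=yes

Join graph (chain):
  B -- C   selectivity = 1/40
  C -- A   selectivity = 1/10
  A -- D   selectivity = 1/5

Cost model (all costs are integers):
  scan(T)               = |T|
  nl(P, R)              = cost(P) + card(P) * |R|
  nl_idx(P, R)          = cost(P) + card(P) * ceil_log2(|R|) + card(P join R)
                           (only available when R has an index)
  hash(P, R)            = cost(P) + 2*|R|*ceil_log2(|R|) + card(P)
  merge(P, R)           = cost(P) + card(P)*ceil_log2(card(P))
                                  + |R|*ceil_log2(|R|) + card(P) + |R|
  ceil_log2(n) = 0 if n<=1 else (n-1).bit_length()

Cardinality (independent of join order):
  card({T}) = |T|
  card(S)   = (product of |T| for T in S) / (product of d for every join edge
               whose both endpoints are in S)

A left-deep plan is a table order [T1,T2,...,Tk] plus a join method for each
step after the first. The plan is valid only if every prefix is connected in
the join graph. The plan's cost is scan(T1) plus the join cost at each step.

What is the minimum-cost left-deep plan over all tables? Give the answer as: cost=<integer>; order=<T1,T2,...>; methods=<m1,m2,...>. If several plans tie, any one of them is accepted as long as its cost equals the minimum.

Selinger DP (subsets sized 1..n):
  {B}: scan cost=80, card=80
  {C}: scan cost=120, card=120
  {A}: scan cost=80, card=80
  {D}: scan cost=250, card=250
  {BC}: card=240; try (B,hash)→1360, (C,merge)→1680, (B,merge)→1720, (C,hash)→1840, (C,nl)→9680, (B,nl)→9720; best=1360 via (B,hash)
  {AC}: card=960; try (A,hash)→1360, (C,merge)→1680, (A,merge)→1720, (C,hash)→1840, (C,nl)→9680, (A,nl)→9720; best=1360 via (A,hash)
  {AD}: card=4000; try (A,hash)→1620, (D,merge)→2970, (A,merge)→3140, (D,hash)→4160, (D,nl_idx)→4720, (D,nl)→20080 …(+1); best=1620 via (A,hash)
  {ABC}: card=1920; try (A,hash)→2720, (B,hash)→3440, (A,merge)→4160, (B,merge)→12560, (A,nl)→20560, (B,nl)→78160; best=2720 via (A,hash)
  {ACD}: card=48000; try (D,hash)→6320, (C,hash)→7300, (D,merge)→14170, (C,merge)→54580, (D,nl_idx)→57040, (D,nl)→241360 …(+1); best=6320 via (D,hash)
  {ABCD}: card=96000; try (D,hash)→8640, (D,merge)→28010, (B,hash)→55440, (D,nl_idx)→114080, (D,nl)→482720, (B,merge)→822960 …(+1); best=8640 via (D,hash)

cost=8640; order=C,B,A,D; methods=hash,hash,hash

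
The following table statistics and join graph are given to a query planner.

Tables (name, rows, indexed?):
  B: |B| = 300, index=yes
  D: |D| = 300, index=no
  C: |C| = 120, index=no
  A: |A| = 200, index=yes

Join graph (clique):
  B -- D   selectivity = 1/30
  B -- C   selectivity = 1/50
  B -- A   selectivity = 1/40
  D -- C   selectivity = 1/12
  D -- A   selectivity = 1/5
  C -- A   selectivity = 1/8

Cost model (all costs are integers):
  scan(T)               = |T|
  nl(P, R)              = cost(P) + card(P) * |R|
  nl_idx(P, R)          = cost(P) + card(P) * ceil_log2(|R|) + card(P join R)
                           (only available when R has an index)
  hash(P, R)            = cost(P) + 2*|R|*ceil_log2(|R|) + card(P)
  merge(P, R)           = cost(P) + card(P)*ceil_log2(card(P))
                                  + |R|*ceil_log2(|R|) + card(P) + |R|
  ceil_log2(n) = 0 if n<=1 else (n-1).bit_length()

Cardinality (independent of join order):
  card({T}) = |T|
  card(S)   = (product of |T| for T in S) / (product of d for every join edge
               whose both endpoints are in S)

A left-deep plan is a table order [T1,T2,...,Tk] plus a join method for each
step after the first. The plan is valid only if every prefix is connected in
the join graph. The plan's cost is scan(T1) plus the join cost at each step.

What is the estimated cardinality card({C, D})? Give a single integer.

3000

Tables in S: C(120), D(300)
Edges inside S: D-C(d=12)
numerator = 120 * 300 = 36000
denominator = 12 = 12
card(S) = 36000 / 12 = 3000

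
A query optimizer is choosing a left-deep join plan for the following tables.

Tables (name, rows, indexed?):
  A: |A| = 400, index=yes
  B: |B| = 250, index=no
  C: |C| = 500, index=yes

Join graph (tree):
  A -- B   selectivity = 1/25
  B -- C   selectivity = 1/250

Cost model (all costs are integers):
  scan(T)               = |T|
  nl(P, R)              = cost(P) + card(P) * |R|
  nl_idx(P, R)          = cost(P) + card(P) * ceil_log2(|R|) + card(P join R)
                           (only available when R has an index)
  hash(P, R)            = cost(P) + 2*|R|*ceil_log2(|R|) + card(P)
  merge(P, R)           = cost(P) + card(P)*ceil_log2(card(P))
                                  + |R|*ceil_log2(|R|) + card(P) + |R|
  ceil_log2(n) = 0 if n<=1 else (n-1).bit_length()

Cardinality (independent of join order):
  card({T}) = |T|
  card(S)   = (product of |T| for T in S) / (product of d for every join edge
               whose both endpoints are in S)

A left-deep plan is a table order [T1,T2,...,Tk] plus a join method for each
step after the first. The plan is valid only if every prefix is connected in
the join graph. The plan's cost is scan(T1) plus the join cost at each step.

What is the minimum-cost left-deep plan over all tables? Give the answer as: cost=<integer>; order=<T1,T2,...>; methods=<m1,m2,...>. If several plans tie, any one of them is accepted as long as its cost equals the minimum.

Selinger DP (subsets sized 1..n):
  {A}: scan cost=400, card=400
  {B}: scan cost=250, card=250
  {C}: scan cost=500, card=500
  {AB}: card=4000; try (B,hash)→4800, (A,merge)→6500, (A,nl_idx)→6500, (B,merge)→6650, (A,hash)→7700, (A,nl)→100250 …(+1); best=4800 via (B,hash)
  {BC}: card=500; try (C,nl_idx)→3000, (B,hash)→5000, (C,merge)→7500, (B,merge)→7750, (C,hash)→9500, (C,nl)→125250 …(+1); best=3000 via (C,nl_idx)
  {ABC}: card=8000; try (A,hash)→10700, (A,merge)→12000, (A,nl_idx)→15500, (C,hash)→17800, (C,nl_idx)→48800, (C,merge)→61800 …(+2); best=10700 via (A,hash)

cost=10700; order=B,C,A; methods=nl_idx,hash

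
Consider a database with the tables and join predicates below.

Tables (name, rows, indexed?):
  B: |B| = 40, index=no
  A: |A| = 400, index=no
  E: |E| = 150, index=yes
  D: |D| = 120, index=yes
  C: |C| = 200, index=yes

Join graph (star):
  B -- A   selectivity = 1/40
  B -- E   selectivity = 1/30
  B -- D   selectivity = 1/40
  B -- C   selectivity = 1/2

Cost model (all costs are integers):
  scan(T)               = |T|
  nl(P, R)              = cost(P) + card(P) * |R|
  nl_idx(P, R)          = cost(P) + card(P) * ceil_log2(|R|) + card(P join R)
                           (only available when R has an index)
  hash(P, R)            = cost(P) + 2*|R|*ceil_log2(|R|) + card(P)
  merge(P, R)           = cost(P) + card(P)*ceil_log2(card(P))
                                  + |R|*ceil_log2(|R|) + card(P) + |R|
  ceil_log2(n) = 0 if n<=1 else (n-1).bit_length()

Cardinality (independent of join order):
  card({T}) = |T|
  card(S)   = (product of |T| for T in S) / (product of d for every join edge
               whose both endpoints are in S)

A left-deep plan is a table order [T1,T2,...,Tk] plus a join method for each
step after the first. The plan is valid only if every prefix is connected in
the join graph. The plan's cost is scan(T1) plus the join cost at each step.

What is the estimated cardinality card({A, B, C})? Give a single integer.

40000

Tables in S: A(400), B(40), C(200)
Edges inside S: B-A(d=40), B-C(d=2)
numerator = 400 * 40 * 200 = 3200000
denominator = 40 * 2 = 80
card(S) = 3200000 / 80 = 40000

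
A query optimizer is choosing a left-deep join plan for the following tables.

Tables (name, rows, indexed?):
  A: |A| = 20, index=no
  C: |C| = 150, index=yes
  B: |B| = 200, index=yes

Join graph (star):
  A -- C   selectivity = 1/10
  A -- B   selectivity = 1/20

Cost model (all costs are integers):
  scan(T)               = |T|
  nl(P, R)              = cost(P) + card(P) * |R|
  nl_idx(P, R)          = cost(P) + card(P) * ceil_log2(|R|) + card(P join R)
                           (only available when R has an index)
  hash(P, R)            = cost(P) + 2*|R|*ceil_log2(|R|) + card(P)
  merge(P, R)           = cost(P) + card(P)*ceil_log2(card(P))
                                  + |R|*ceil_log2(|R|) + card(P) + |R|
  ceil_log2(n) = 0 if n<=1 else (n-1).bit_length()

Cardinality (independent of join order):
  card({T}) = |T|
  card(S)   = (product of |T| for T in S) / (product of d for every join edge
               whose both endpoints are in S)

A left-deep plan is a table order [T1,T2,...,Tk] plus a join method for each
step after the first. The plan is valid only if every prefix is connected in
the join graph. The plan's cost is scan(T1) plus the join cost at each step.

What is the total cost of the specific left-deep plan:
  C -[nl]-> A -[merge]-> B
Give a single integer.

step 1: scan C: cost=150, card=150
step 2: join A via nl
    card(P join A) = 150*20/(10) = 300
    cost = 150 + 150*20 = 3150
step 3: join B via merge
    card(P join B) = 300*200/(20) = 3000
    cost = 3150 + 300*9 + 200*8 + 300 + 200 = 7950

7950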